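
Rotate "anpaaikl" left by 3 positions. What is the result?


Input: "anpaaikl", rotate left by 3
First 3 characters: "anp"
Remaining characters: "aaikl"
Concatenate remaining + first: "aaikl" + "anp" = "aaiklanp"

aaiklanp


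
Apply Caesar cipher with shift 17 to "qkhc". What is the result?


Caesar cipher: shift "qkhc" by 17
  'q' (pos 16) + 17 = pos 7 = 'h'
  'k' (pos 10) + 17 = pos 1 = 'b'
  'h' (pos 7) + 17 = pos 24 = 'y'
  'c' (pos 2) + 17 = pos 19 = 't'
Result: hbyt

hbyt


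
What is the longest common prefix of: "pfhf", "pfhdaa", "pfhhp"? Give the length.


Words: pfhf, pfhdaa, pfhhp
  Position 0: all 'p' => match
  Position 1: all 'f' => match
  Position 2: all 'h' => match
  Position 3: ('f', 'd', 'h') => mismatch, stop
LCP = "pfh" (length 3)

3


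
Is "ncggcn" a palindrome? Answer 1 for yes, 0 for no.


Input: ncggcn
Reversed: ncggcn
  Compare pos 0 ('n') with pos 5 ('n'): match
  Compare pos 1 ('c') with pos 4 ('c'): match
  Compare pos 2 ('g') with pos 3 ('g'): match
Result: palindrome

1


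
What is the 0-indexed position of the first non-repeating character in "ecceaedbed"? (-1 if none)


Input: ecceaedbed
Character frequencies:
  'a': 1
  'b': 1
  'c': 2
  'd': 2
  'e': 4
Scanning left to right for freq == 1:
  Position 0 ('e'): freq=4, skip
  Position 1 ('c'): freq=2, skip
  Position 2 ('c'): freq=2, skip
  Position 3 ('e'): freq=4, skip
  Position 4 ('a'): unique! => answer = 4

4


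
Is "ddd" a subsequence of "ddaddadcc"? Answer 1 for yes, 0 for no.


Check if "ddd" is a subsequence of "ddaddadcc"
Greedy scan:
  Position 0 ('d'): matches sub[0] = 'd'
  Position 1 ('d'): matches sub[1] = 'd'
  Position 2 ('a'): no match needed
  Position 3 ('d'): matches sub[2] = 'd'
  Position 4 ('d'): no match needed
  Position 5 ('a'): no match needed
  Position 6 ('d'): no match needed
  Position 7 ('c'): no match needed
  Position 8 ('c'): no match needed
All 3 characters matched => is a subsequence

1


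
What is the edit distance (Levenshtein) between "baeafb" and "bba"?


Computing edit distance: "baeafb" -> "bba"
DP table:
           b    b    a
      0    1    2    3
  b   1    0    1    2
  a   2    1    1    1
  e   3    2    2    2
  a   4    3    3    2
  f   5    4    4    3
  b   6    5    4    4
Edit distance = dp[6][3] = 4

4


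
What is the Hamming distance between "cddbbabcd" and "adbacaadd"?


Comparing "cddbbabcd" and "adbacaadd" position by position:
  Position 0: 'c' vs 'a' => differ
  Position 1: 'd' vs 'd' => same
  Position 2: 'd' vs 'b' => differ
  Position 3: 'b' vs 'a' => differ
  Position 4: 'b' vs 'c' => differ
  Position 5: 'a' vs 'a' => same
  Position 6: 'b' vs 'a' => differ
  Position 7: 'c' vs 'd' => differ
  Position 8: 'd' vs 'd' => same
Total differences (Hamming distance): 6

6


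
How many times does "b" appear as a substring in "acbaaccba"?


Searching for "b" in "acbaaccba"
Scanning each position:
  Position 0: "a" => no
  Position 1: "c" => no
  Position 2: "b" => MATCH
  Position 3: "a" => no
  Position 4: "a" => no
  Position 5: "c" => no
  Position 6: "c" => no
  Position 7: "b" => MATCH
  Position 8: "a" => no
Total occurrences: 2

2


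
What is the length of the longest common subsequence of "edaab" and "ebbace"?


LCS of "edaab" and "ebbace"
DP table:
           e    b    b    a    c    e
      0    0    0    0    0    0    0
  e   0    1    1    1    1    1    1
  d   0    1    1    1    1    1    1
  a   0    1    1    1    2    2    2
  a   0    1    1    1    2    2    2
  b   0    1    2    2    2    2    2
LCS length = dp[5][6] = 2

2


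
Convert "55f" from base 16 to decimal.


Input: "55f" in base 16
Positional expansion:
  Digit '5' (value 5) x 16^2 = 1280
  Digit '5' (value 5) x 16^1 = 80
  Digit 'f' (value 15) x 16^0 = 15
Sum = 1375

1375


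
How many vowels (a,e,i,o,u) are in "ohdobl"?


Input: ohdobl
Checking each character:
  'o' at position 0: vowel (running total: 1)
  'h' at position 1: consonant
  'd' at position 2: consonant
  'o' at position 3: vowel (running total: 2)
  'b' at position 4: consonant
  'l' at position 5: consonant
Total vowels: 2

2


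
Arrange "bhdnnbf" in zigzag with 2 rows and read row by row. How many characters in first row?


Zigzag "bhdnnbf" into 2 rows:
Placing characters:
  'b' => row 0
  'h' => row 1
  'd' => row 0
  'n' => row 1
  'n' => row 0
  'b' => row 1
  'f' => row 0
Rows:
  Row 0: "bdnf"
  Row 1: "hnb"
First row length: 4

4


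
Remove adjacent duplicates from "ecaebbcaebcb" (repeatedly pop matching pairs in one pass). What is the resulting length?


Input: ecaebbcaebcb
Stack-based adjacent duplicate removal:
  Read 'e': push. Stack: e
  Read 'c': push. Stack: ec
  Read 'a': push. Stack: eca
  Read 'e': push. Stack: ecae
  Read 'b': push. Stack: ecaeb
  Read 'b': matches stack top 'b' => pop. Stack: ecae
  Read 'c': push. Stack: ecaec
  Read 'a': push. Stack: ecaeca
  Read 'e': push. Stack: ecaecae
  Read 'b': push. Stack: ecaecaeb
  Read 'c': push. Stack: ecaecaebc
  Read 'b': push. Stack: ecaecaebcb
Final stack: "ecaecaebcb" (length 10)

10


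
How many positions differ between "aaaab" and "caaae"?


Comparing "aaaab" and "caaae" position by position:
  Position 0: 'a' vs 'c' => DIFFER
  Position 1: 'a' vs 'a' => same
  Position 2: 'a' vs 'a' => same
  Position 3: 'a' vs 'a' => same
  Position 4: 'b' vs 'e' => DIFFER
Positions that differ: 2

2


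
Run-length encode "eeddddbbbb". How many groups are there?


Input: eeddddbbbb
Scanning for consecutive runs:
  Group 1: 'e' x 2 (positions 0-1)
  Group 2: 'd' x 4 (positions 2-5)
  Group 3: 'b' x 4 (positions 6-9)
Total groups: 3

3


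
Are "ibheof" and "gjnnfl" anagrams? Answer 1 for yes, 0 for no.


Strings: "ibheof", "gjnnfl"
Sorted first:  befhio
Sorted second: fgjlnn
Differ at position 0: 'b' vs 'f' => not anagrams

0


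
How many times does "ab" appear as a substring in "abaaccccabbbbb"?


Searching for "ab" in "abaaccccabbbbb"
Scanning each position:
  Position 0: "ab" => MATCH
  Position 1: "ba" => no
  Position 2: "aa" => no
  Position 3: "ac" => no
  Position 4: "cc" => no
  Position 5: "cc" => no
  Position 6: "cc" => no
  Position 7: "ca" => no
  Position 8: "ab" => MATCH
  Position 9: "bb" => no
  Position 10: "bb" => no
  Position 11: "bb" => no
  Position 12: "bb" => no
Total occurrences: 2

2


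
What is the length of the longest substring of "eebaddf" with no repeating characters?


Input: "eebaddf"
Sliding window (track last position of each char):
  Position 0 ('e'): window [0,0] length 1 -- new best
  Position 1 ('e'): repeat (last at 0), move window start to 1
  Position 1 ('e'): window [1,1] length 1
  Position 2 ('b'): window [1,2] length 2 -- new best
  Position 3 ('a'): window [1,3] length 3 -- new best
  Position 4 ('d'): window [1,4] length 4 -- new best
  Position 5 ('d'): repeat (last at 4), move window start to 5
  Position 5 ('d'): window [5,5] length 1
  Position 6 ('f'): window [5,6] length 2
Longest substring with no repeats: "ebad" with length 4

4


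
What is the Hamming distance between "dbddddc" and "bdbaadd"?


Comparing "dbddddc" and "bdbaadd" position by position:
  Position 0: 'd' vs 'b' => differ
  Position 1: 'b' vs 'd' => differ
  Position 2: 'd' vs 'b' => differ
  Position 3: 'd' vs 'a' => differ
  Position 4: 'd' vs 'a' => differ
  Position 5: 'd' vs 'd' => same
  Position 6: 'c' vs 'd' => differ
Total differences (Hamming distance): 6

6


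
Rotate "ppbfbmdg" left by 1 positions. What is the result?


Input: "ppbfbmdg", rotate left by 1
First 1 characters: "p"
Remaining characters: "pbfbmdg"
Concatenate remaining + first: "pbfbmdg" + "p" = "pbfbmdgp"

pbfbmdgp


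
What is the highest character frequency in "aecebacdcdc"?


Input: aecebacdcdc
Character counts:
  'a': 2
  'b': 1
  'c': 4
  'd': 2
  'e': 2
Maximum frequency: 4

4


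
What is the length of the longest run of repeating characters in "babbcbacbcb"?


Input: "babbcbacbcb"
Scanning for longest run:
  Position 1 ('a'): new char, reset run to 1
  Position 2 ('b'): new char, reset run to 1
  Position 3 ('b'): continues run of 'b', length=2
  Position 4 ('c'): new char, reset run to 1
  Position 5 ('b'): new char, reset run to 1
  Position 6 ('a'): new char, reset run to 1
  Position 7 ('c'): new char, reset run to 1
  Position 8 ('b'): new char, reset run to 1
  Position 9 ('c'): new char, reset run to 1
  Position 10 ('b'): new char, reset run to 1
Longest run: 'b' with length 2

2


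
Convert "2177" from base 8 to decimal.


Input: "2177" in base 8
Positional expansion:
  Digit '2' (value 2) x 8^3 = 1024
  Digit '1' (value 1) x 8^2 = 64
  Digit '7' (value 7) x 8^1 = 56
  Digit '7' (value 7) x 8^0 = 7
Sum = 1151

1151


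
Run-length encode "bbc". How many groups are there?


Input: bbc
Scanning for consecutive runs:
  Group 1: 'b' x 2 (positions 0-1)
  Group 2: 'c' x 1 (positions 2-2)
Total groups: 2

2


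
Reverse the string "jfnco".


Input: jfnco
Reading characters right to left:
  Position 4: 'o'
  Position 3: 'c'
  Position 2: 'n'
  Position 1: 'f'
  Position 0: 'j'
Reversed: ocnfj

ocnfj


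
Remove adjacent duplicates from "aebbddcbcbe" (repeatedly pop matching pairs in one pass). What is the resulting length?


Input: aebbddcbcbe
Stack-based adjacent duplicate removal:
  Read 'a': push. Stack: a
  Read 'e': push. Stack: ae
  Read 'b': push. Stack: aeb
  Read 'b': matches stack top 'b' => pop. Stack: ae
  Read 'd': push. Stack: aed
  Read 'd': matches stack top 'd' => pop. Stack: ae
  Read 'c': push. Stack: aec
  Read 'b': push. Stack: aecb
  Read 'c': push. Stack: aecbc
  Read 'b': push. Stack: aecbcb
  Read 'e': push. Stack: aecbcbe
Final stack: "aecbcbe" (length 7)

7


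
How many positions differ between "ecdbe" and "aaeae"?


Comparing "ecdbe" and "aaeae" position by position:
  Position 0: 'e' vs 'a' => DIFFER
  Position 1: 'c' vs 'a' => DIFFER
  Position 2: 'd' vs 'e' => DIFFER
  Position 3: 'b' vs 'a' => DIFFER
  Position 4: 'e' vs 'e' => same
Positions that differ: 4

4


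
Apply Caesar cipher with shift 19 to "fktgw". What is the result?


Caesar cipher: shift "fktgw" by 19
  'f' (pos 5) + 19 = pos 24 = 'y'
  'k' (pos 10) + 19 = pos 3 = 'd'
  't' (pos 19) + 19 = pos 12 = 'm'
  'g' (pos 6) + 19 = pos 25 = 'z'
  'w' (pos 22) + 19 = pos 15 = 'p'
Result: ydmzp

ydmzp


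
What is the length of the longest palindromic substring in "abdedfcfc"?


Input: "abdedfcfc"
Checking substrings for palindromes:
  [2:5] "ded" (len 3) => palindrome
  [5:8] "fcf" (len 3) => palindrome
  [6:9] "cfc" (len 3) => palindrome
Longest palindromic substring: "ded" with length 3

3


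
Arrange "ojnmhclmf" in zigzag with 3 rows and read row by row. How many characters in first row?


Zigzag "ojnmhclmf" into 3 rows:
Placing characters:
  'o' => row 0
  'j' => row 1
  'n' => row 2
  'm' => row 1
  'h' => row 0
  'c' => row 1
  'l' => row 2
  'm' => row 1
  'f' => row 0
Rows:
  Row 0: "ohf"
  Row 1: "jmcm"
  Row 2: "nl"
First row length: 3

3


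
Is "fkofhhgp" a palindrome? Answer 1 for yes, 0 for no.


Input: fkofhhgp
Reversed: pghhfokf
  Compare pos 0 ('f') with pos 7 ('p'): MISMATCH
  Compare pos 1 ('k') with pos 6 ('g'): MISMATCH
  Compare pos 2 ('o') with pos 5 ('h'): MISMATCH
  Compare pos 3 ('f') with pos 4 ('h'): MISMATCH
Result: not a palindrome

0


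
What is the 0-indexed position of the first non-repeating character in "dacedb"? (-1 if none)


Input: dacedb
Character frequencies:
  'a': 1
  'b': 1
  'c': 1
  'd': 2
  'e': 1
Scanning left to right for freq == 1:
  Position 0 ('d'): freq=2, skip
  Position 1 ('a'): unique! => answer = 1

1


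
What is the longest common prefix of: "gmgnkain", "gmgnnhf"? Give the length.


Words: gmgnkain, gmgnnhf
  Position 0: all 'g' => match
  Position 1: all 'm' => match
  Position 2: all 'g' => match
  Position 3: all 'n' => match
  Position 4: ('k', 'n') => mismatch, stop
LCP = "gmgn" (length 4)

4


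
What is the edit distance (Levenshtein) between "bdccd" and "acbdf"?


Computing edit distance: "bdccd" -> "acbdf"
DP table:
           a    c    b    d    f
      0    1    2    3    4    5
  b   1    1    2    2    3    4
  d   2    2    2    3    2    3
  c   3    3    2    3    3    3
  c   4    4    3    3    4    4
  d   5    5    4    4    3    4
Edit distance = dp[5][5] = 4

4


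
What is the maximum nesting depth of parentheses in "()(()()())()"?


Input: "()(()()())()"
Tracking depth:
  Position 0 '(': depth becomes 1
  Position 1 ')': depth becomes 0
  Position 2 '(': depth becomes 1
  Position 3 '(': depth becomes 2
  Position 4 ')': depth becomes 1
  Position 5 '(': depth becomes 2
  Position 6 ')': depth becomes 1
  Position 7 '(': depth becomes 2
  Position 8 ')': depth becomes 1
  Position 9 ')': depth becomes 0
  Position 10 '(': depth becomes 1
  Position 11 ')': depth becomes 0
Maximum depth reached: 2

2


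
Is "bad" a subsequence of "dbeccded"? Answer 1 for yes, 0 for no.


Check if "bad" is a subsequence of "dbeccded"
Greedy scan:
  Position 0 ('d'): no match needed
  Position 1 ('b'): matches sub[0] = 'b'
  Position 2 ('e'): no match needed
  Position 3 ('c'): no match needed
  Position 4 ('c'): no match needed
  Position 5 ('d'): no match needed
  Position 6 ('e'): no match needed
  Position 7 ('d'): no match needed
Only matched 1/3 characters => not a subsequence

0


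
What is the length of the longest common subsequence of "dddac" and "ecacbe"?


LCS of "dddac" and "ecacbe"
DP table:
           e    c    a    c    b    e
      0    0    0    0    0    0    0
  d   0    0    0    0    0    0    0
  d   0    0    0    0    0    0    0
  d   0    0    0    0    0    0    0
  a   0    0    0    1    1    1    1
  c   0    0    1    1    2    2    2
LCS length = dp[5][6] = 2

2


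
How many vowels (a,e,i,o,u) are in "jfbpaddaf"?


Input: jfbpaddaf
Checking each character:
  'j' at position 0: consonant
  'f' at position 1: consonant
  'b' at position 2: consonant
  'p' at position 3: consonant
  'a' at position 4: vowel (running total: 1)
  'd' at position 5: consonant
  'd' at position 6: consonant
  'a' at position 7: vowel (running total: 2)
  'f' at position 8: consonant
Total vowels: 2

2


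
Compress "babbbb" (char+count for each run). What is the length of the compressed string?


Input: babbbb
Runs:
  'b' x 1 => "b1"
  'a' x 1 => "a1"
  'b' x 4 => "b4"
Compressed: "b1a1b4"
Compressed length: 6

6


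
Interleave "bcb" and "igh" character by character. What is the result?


Interleaving "bcb" and "igh":
  Position 0: 'b' from first, 'i' from second => "bi"
  Position 1: 'c' from first, 'g' from second => "cg"
  Position 2: 'b' from first, 'h' from second => "bh"
Result: bicgbh

bicgbh


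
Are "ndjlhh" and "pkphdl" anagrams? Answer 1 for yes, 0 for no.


Strings: "ndjlhh", "pkphdl"
Sorted first:  dhhjln
Sorted second: dhklpp
Differ at position 2: 'h' vs 'k' => not anagrams

0


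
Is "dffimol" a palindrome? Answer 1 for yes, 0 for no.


Input: dffimol
Reversed: lomiffd
  Compare pos 0 ('d') with pos 6 ('l'): MISMATCH
  Compare pos 1 ('f') with pos 5 ('o'): MISMATCH
  Compare pos 2 ('f') with pos 4 ('m'): MISMATCH
Result: not a palindrome

0


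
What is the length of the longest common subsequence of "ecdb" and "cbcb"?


LCS of "ecdb" and "cbcb"
DP table:
           c    b    c    b
      0    0    0    0    0
  e   0    0    0    0    0
  c   0    1    1    1    1
  d   0    1    1    1    1
  b   0    1    2    2    2
LCS length = dp[4][4] = 2

2


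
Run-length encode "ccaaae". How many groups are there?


Input: ccaaae
Scanning for consecutive runs:
  Group 1: 'c' x 2 (positions 0-1)
  Group 2: 'a' x 3 (positions 2-4)
  Group 3: 'e' x 1 (positions 5-5)
Total groups: 3

3


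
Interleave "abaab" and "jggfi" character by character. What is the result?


Interleaving "abaab" and "jggfi":
  Position 0: 'a' from first, 'j' from second => "aj"
  Position 1: 'b' from first, 'g' from second => "bg"
  Position 2: 'a' from first, 'g' from second => "ag"
  Position 3: 'a' from first, 'f' from second => "af"
  Position 4: 'b' from first, 'i' from second => "bi"
Result: ajbgagafbi

ajbgagafbi


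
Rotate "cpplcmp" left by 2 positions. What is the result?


Input: "cpplcmp", rotate left by 2
First 2 characters: "cp"
Remaining characters: "plcmp"
Concatenate remaining + first: "plcmp" + "cp" = "plcmpcp"

plcmpcp


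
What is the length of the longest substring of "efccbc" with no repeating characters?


Input: "efccbc"
Sliding window (track last position of each char):
  Position 0 ('e'): window [0,0] length 1 -- new best
  Position 1 ('f'): window [0,1] length 2 -- new best
  Position 2 ('c'): window [0,2] length 3 -- new best
  Position 3 ('c'): repeat (last at 2), move window start to 3
  Position 3 ('c'): window [3,3] length 1
  Position 4 ('b'): window [3,4] length 2
  Position 5 ('c'): repeat (last at 3), move window start to 4
  Position 5 ('c'): window [4,5] length 2
Longest substring with no repeats: "efc" with length 3

3


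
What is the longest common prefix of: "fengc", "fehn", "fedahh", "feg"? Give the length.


Words: fengc, fehn, fedahh, feg
  Position 0: all 'f' => match
  Position 1: all 'e' => match
  Position 2: ('n', 'h', 'd', 'g') => mismatch, stop
LCP = "fe" (length 2)

2


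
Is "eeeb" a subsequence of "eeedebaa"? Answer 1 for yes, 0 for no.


Check if "eeeb" is a subsequence of "eeedebaa"
Greedy scan:
  Position 0 ('e'): matches sub[0] = 'e'
  Position 1 ('e'): matches sub[1] = 'e'
  Position 2 ('e'): matches sub[2] = 'e'
  Position 3 ('d'): no match needed
  Position 4 ('e'): no match needed
  Position 5 ('b'): matches sub[3] = 'b'
  Position 6 ('a'): no match needed
  Position 7 ('a'): no match needed
All 4 characters matched => is a subsequence

1


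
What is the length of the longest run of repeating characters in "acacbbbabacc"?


Input: "acacbbbabacc"
Scanning for longest run:
  Position 1 ('c'): new char, reset run to 1
  Position 2 ('a'): new char, reset run to 1
  Position 3 ('c'): new char, reset run to 1
  Position 4 ('b'): new char, reset run to 1
  Position 5 ('b'): continues run of 'b', length=2
  Position 6 ('b'): continues run of 'b', length=3
  Position 7 ('a'): new char, reset run to 1
  Position 8 ('b'): new char, reset run to 1
  Position 9 ('a'): new char, reset run to 1
  Position 10 ('c'): new char, reset run to 1
  Position 11 ('c'): continues run of 'c', length=2
Longest run: 'b' with length 3

3


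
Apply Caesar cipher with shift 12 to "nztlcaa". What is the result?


Caesar cipher: shift "nztlcaa" by 12
  'n' (pos 13) + 12 = pos 25 = 'z'
  'z' (pos 25) + 12 = pos 11 = 'l'
  't' (pos 19) + 12 = pos 5 = 'f'
  'l' (pos 11) + 12 = pos 23 = 'x'
  'c' (pos 2) + 12 = pos 14 = 'o'
  'a' (pos 0) + 12 = pos 12 = 'm'
  'a' (pos 0) + 12 = pos 12 = 'm'
Result: zlfxomm

zlfxomm


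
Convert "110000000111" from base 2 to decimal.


Input: "110000000111" in base 2
Positional expansion:
  Digit '1' (value 1) x 2^11 = 2048
  Digit '1' (value 1) x 2^10 = 1024
  Digit '0' (value 0) x 2^9 = 0
  Digit '0' (value 0) x 2^8 = 0
  Digit '0' (value 0) x 2^7 = 0
  Digit '0' (value 0) x 2^6 = 0
  Digit '0' (value 0) x 2^5 = 0
  Digit '0' (value 0) x 2^4 = 0
  Digit '0' (value 0) x 2^3 = 0
  Digit '1' (value 1) x 2^2 = 4
  Digit '1' (value 1) x 2^1 = 2
  Digit '1' (value 1) x 2^0 = 1
Sum = 3079

3079


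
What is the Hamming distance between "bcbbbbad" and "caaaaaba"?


Comparing "bcbbbbad" and "caaaaaba" position by position:
  Position 0: 'b' vs 'c' => differ
  Position 1: 'c' vs 'a' => differ
  Position 2: 'b' vs 'a' => differ
  Position 3: 'b' vs 'a' => differ
  Position 4: 'b' vs 'a' => differ
  Position 5: 'b' vs 'a' => differ
  Position 6: 'a' vs 'b' => differ
  Position 7: 'd' vs 'a' => differ
Total differences (Hamming distance): 8

8


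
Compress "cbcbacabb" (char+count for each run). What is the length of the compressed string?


Input: cbcbacabb
Runs:
  'c' x 1 => "c1"
  'b' x 1 => "b1"
  'c' x 1 => "c1"
  'b' x 1 => "b1"
  'a' x 1 => "a1"
  'c' x 1 => "c1"
  'a' x 1 => "a1"
  'b' x 2 => "b2"
Compressed: "c1b1c1b1a1c1a1b2"
Compressed length: 16

16


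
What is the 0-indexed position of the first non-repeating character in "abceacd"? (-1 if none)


Input: abceacd
Character frequencies:
  'a': 2
  'b': 1
  'c': 2
  'd': 1
  'e': 1
Scanning left to right for freq == 1:
  Position 0 ('a'): freq=2, skip
  Position 1 ('b'): unique! => answer = 1

1


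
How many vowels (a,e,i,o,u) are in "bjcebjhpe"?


Input: bjcebjhpe
Checking each character:
  'b' at position 0: consonant
  'j' at position 1: consonant
  'c' at position 2: consonant
  'e' at position 3: vowel (running total: 1)
  'b' at position 4: consonant
  'j' at position 5: consonant
  'h' at position 6: consonant
  'p' at position 7: consonant
  'e' at position 8: vowel (running total: 2)
Total vowels: 2

2


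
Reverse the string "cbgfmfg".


Input: cbgfmfg
Reading characters right to left:
  Position 6: 'g'
  Position 5: 'f'
  Position 4: 'm'
  Position 3: 'f'
  Position 2: 'g'
  Position 1: 'b'
  Position 0: 'c'
Reversed: gfmfgbc

gfmfgbc


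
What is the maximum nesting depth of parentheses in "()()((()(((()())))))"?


Input: "()()((()(((()())))))"
Tracking depth:
  Position 0 '(': depth becomes 1
  Position 1 ')': depth becomes 0
  Position 2 '(': depth becomes 1
  Position 3 ')': depth becomes 0
  Position 4 '(': depth becomes 1
  Position 5 '(': depth becomes 2
  Position 6 '(': depth becomes 3
  Position 7 ')': depth becomes 2
  Position 8 '(': depth becomes 3
  Position 9 '(': depth becomes 4
  Position 10 '(': depth becomes 5
  Position 11 '(': depth becomes 6
  Position 12 ')': depth becomes 5
  Position 13 '(': depth becomes 6
  Position 14 ')': depth becomes 5
  Position 15 ')': depth becomes 4
  Position 16 ')': depth becomes 3
  Position 17 ')': depth becomes 2
  Position 18 ')': depth becomes 1
  Position 19 ')': depth becomes 0
Maximum depth reached: 6

6


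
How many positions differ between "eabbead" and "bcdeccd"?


Comparing "eabbead" and "bcdeccd" position by position:
  Position 0: 'e' vs 'b' => DIFFER
  Position 1: 'a' vs 'c' => DIFFER
  Position 2: 'b' vs 'd' => DIFFER
  Position 3: 'b' vs 'e' => DIFFER
  Position 4: 'e' vs 'c' => DIFFER
  Position 5: 'a' vs 'c' => DIFFER
  Position 6: 'd' vs 'd' => same
Positions that differ: 6

6


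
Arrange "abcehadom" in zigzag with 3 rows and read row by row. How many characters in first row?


Zigzag "abcehadom" into 3 rows:
Placing characters:
  'a' => row 0
  'b' => row 1
  'c' => row 2
  'e' => row 1
  'h' => row 0
  'a' => row 1
  'd' => row 2
  'o' => row 1
  'm' => row 0
Rows:
  Row 0: "ahm"
  Row 1: "beao"
  Row 2: "cd"
First row length: 3

3


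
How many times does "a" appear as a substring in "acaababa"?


Searching for "a" in "acaababa"
Scanning each position:
  Position 0: "a" => MATCH
  Position 1: "c" => no
  Position 2: "a" => MATCH
  Position 3: "a" => MATCH
  Position 4: "b" => no
  Position 5: "a" => MATCH
  Position 6: "b" => no
  Position 7: "a" => MATCH
Total occurrences: 5

5


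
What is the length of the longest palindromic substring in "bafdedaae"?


Input: "bafdedaae"
Checking substrings for palindromes:
  [3:6] "ded" (len 3) => palindrome
  [6:8] "aa" (len 2) => palindrome
Longest palindromic substring: "ded" with length 3

3


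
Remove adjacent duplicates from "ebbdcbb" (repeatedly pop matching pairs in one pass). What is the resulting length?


Input: ebbdcbb
Stack-based adjacent duplicate removal:
  Read 'e': push. Stack: e
  Read 'b': push. Stack: eb
  Read 'b': matches stack top 'b' => pop. Stack: e
  Read 'd': push. Stack: ed
  Read 'c': push. Stack: edc
  Read 'b': push. Stack: edcb
  Read 'b': matches stack top 'b' => pop. Stack: edc
Final stack: "edc" (length 3)

3


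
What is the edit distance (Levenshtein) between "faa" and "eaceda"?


Computing edit distance: "faa" -> "eaceda"
DP table:
           e    a    c    e    d    a
      0    1    2    3    4    5    6
  f   1    1    2    3    4    5    6
  a   2    2    1    2    3    4    5
  a   3    3    2    2    3    4    4
Edit distance = dp[3][6] = 4

4


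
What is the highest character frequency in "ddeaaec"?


Input: ddeaaec
Character counts:
  'a': 2
  'c': 1
  'd': 2
  'e': 2
Maximum frequency: 2

2


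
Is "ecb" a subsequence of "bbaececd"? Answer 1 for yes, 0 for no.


Check if "ecb" is a subsequence of "bbaececd"
Greedy scan:
  Position 0 ('b'): no match needed
  Position 1 ('b'): no match needed
  Position 2 ('a'): no match needed
  Position 3 ('e'): matches sub[0] = 'e'
  Position 4 ('c'): matches sub[1] = 'c'
  Position 5 ('e'): no match needed
  Position 6 ('c'): no match needed
  Position 7 ('d'): no match needed
Only matched 2/3 characters => not a subsequence

0


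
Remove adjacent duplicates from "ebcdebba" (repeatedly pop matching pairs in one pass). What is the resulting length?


Input: ebcdebba
Stack-based adjacent duplicate removal:
  Read 'e': push. Stack: e
  Read 'b': push. Stack: eb
  Read 'c': push. Stack: ebc
  Read 'd': push. Stack: ebcd
  Read 'e': push. Stack: ebcde
  Read 'b': push. Stack: ebcdeb
  Read 'b': matches stack top 'b' => pop. Stack: ebcde
  Read 'a': push. Stack: ebcdea
Final stack: "ebcdea" (length 6)

6


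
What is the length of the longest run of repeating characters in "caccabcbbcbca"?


Input: "caccabcbbcbca"
Scanning for longest run:
  Position 1 ('a'): new char, reset run to 1
  Position 2 ('c'): new char, reset run to 1
  Position 3 ('c'): continues run of 'c', length=2
  Position 4 ('a'): new char, reset run to 1
  Position 5 ('b'): new char, reset run to 1
  Position 6 ('c'): new char, reset run to 1
  Position 7 ('b'): new char, reset run to 1
  Position 8 ('b'): continues run of 'b', length=2
  Position 9 ('c'): new char, reset run to 1
  Position 10 ('b'): new char, reset run to 1
  Position 11 ('c'): new char, reset run to 1
  Position 12 ('a'): new char, reset run to 1
Longest run: 'c' with length 2

2


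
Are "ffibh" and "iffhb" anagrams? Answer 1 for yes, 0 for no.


Strings: "ffibh", "iffhb"
Sorted first:  bffhi
Sorted second: bffhi
Sorted forms match => anagrams

1


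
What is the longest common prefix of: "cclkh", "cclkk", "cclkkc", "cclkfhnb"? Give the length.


Words: cclkh, cclkk, cclkkc, cclkfhnb
  Position 0: all 'c' => match
  Position 1: all 'c' => match
  Position 2: all 'l' => match
  Position 3: all 'k' => match
  Position 4: ('h', 'k', 'k', 'f') => mismatch, stop
LCP = "cclk" (length 4)

4


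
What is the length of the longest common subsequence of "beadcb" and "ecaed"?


LCS of "beadcb" and "ecaed"
DP table:
           e    c    a    e    d
      0    0    0    0    0    0
  b   0    0    0    0    0    0
  e   0    1    1    1    1    1
  a   0    1    1    2    2    2
  d   0    1    1    2    2    3
  c   0    1    2    2    2    3
  b   0    1    2    2    2    3
LCS length = dp[6][5] = 3

3


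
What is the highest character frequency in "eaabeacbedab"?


Input: eaabeacbedab
Character counts:
  'a': 4
  'b': 3
  'c': 1
  'd': 1
  'e': 3
Maximum frequency: 4

4


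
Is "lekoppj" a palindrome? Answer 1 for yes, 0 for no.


Input: lekoppj
Reversed: jppokel
  Compare pos 0 ('l') with pos 6 ('j'): MISMATCH
  Compare pos 1 ('e') with pos 5 ('p'): MISMATCH
  Compare pos 2 ('k') with pos 4 ('p'): MISMATCH
Result: not a palindrome

0


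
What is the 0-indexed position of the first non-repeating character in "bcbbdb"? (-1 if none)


Input: bcbbdb
Character frequencies:
  'b': 4
  'c': 1
  'd': 1
Scanning left to right for freq == 1:
  Position 0 ('b'): freq=4, skip
  Position 1 ('c'): unique! => answer = 1

1


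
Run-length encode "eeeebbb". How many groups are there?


Input: eeeebbb
Scanning for consecutive runs:
  Group 1: 'e' x 4 (positions 0-3)
  Group 2: 'b' x 3 (positions 4-6)
Total groups: 2

2


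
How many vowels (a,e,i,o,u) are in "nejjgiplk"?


Input: nejjgiplk
Checking each character:
  'n' at position 0: consonant
  'e' at position 1: vowel (running total: 1)
  'j' at position 2: consonant
  'j' at position 3: consonant
  'g' at position 4: consonant
  'i' at position 5: vowel (running total: 2)
  'p' at position 6: consonant
  'l' at position 7: consonant
  'k' at position 8: consonant
Total vowels: 2

2


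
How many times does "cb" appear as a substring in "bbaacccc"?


Searching for "cb" in "bbaacccc"
Scanning each position:
  Position 0: "bb" => no
  Position 1: "ba" => no
  Position 2: "aa" => no
  Position 3: "ac" => no
  Position 4: "cc" => no
  Position 5: "cc" => no
  Position 6: "cc" => no
Total occurrences: 0

0


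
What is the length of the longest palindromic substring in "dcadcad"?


Input: "dcadcad"
Checking substrings for palindromes:
  No multi-char palindromic substrings found
Longest palindromic substring: "d" with length 1

1


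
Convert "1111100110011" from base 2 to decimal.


Input: "1111100110011" in base 2
Positional expansion:
  Digit '1' (value 1) x 2^12 = 4096
  Digit '1' (value 1) x 2^11 = 2048
  Digit '1' (value 1) x 2^10 = 1024
  Digit '1' (value 1) x 2^9 = 512
  Digit '1' (value 1) x 2^8 = 256
  Digit '0' (value 0) x 2^7 = 0
  Digit '0' (value 0) x 2^6 = 0
  Digit '1' (value 1) x 2^5 = 32
  Digit '1' (value 1) x 2^4 = 16
  Digit '0' (value 0) x 2^3 = 0
  Digit '0' (value 0) x 2^2 = 0
  Digit '1' (value 1) x 2^1 = 2
  Digit '1' (value 1) x 2^0 = 1
Sum = 7987

7987


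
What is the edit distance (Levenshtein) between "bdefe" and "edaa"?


Computing edit distance: "bdefe" -> "edaa"
DP table:
           e    d    a    a
      0    1    2    3    4
  b   1    1    2    3    4
  d   2    2    1    2    3
  e   3    2    2    2    3
  f   4    3    3    3    3
  e   5    4    4    4    4
Edit distance = dp[5][4] = 4

4


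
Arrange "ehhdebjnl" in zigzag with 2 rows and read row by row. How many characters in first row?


Zigzag "ehhdebjnl" into 2 rows:
Placing characters:
  'e' => row 0
  'h' => row 1
  'h' => row 0
  'd' => row 1
  'e' => row 0
  'b' => row 1
  'j' => row 0
  'n' => row 1
  'l' => row 0
Rows:
  Row 0: "ehejl"
  Row 1: "hdbn"
First row length: 5

5


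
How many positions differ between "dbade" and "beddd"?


Comparing "dbade" and "beddd" position by position:
  Position 0: 'd' vs 'b' => DIFFER
  Position 1: 'b' vs 'e' => DIFFER
  Position 2: 'a' vs 'd' => DIFFER
  Position 3: 'd' vs 'd' => same
  Position 4: 'e' vs 'd' => DIFFER
Positions that differ: 4

4


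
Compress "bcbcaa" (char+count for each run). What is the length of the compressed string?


Input: bcbcaa
Runs:
  'b' x 1 => "b1"
  'c' x 1 => "c1"
  'b' x 1 => "b1"
  'c' x 1 => "c1"
  'a' x 2 => "a2"
Compressed: "b1c1b1c1a2"
Compressed length: 10

10


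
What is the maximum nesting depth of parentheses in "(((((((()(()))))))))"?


Input: "(((((((()(()))))))))"
Tracking depth:
  Position 0 '(': depth becomes 1
  Position 1 '(': depth becomes 2
  Position 2 '(': depth becomes 3
  Position 3 '(': depth becomes 4
  Position 4 '(': depth becomes 5
  Position 5 '(': depth becomes 6
  Position 6 '(': depth becomes 7
  Position 7 '(': depth becomes 8
  Position 8 ')': depth becomes 7
  Position 9 '(': depth becomes 8
  Position 10 '(': depth becomes 9
  Position 11 ')': depth becomes 8
  Position 12 ')': depth becomes 7
  Position 13 ')': depth becomes 6
  Position 14 ')': depth becomes 5
  Position 15 ')': depth becomes 4
  Position 16 ')': depth becomes 3
  Position 17 ')': depth becomes 2
  Position 18 ')': depth becomes 1
  Position 19 ')': depth becomes 0
Maximum depth reached: 9

9


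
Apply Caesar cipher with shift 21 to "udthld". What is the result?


Caesar cipher: shift "udthld" by 21
  'u' (pos 20) + 21 = pos 15 = 'p'
  'd' (pos 3) + 21 = pos 24 = 'y'
  't' (pos 19) + 21 = pos 14 = 'o'
  'h' (pos 7) + 21 = pos 2 = 'c'
  'l' (pos 11) + 21 = pos 6 = 'g'
  'd' (pos 3) + 21 = pos 24 = 'y'
Result: pyocgy

pyocgy


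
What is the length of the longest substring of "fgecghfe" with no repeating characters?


Input: "fgecghfe"
Sliding window (track last position of each char):
  Position 0 ('f'): window [0,0] length 1 -- new best
  Position 1 ('g'): window [0,1] length 2 -- new best
  Position 2 ('e'): window [0,2] length 3 -- new best
  Position 3 ('c'): window [0,3] length 4 -- new best
  Position 4 ('g'): repeat (last at 1), move window start to 2
  Position 4 ('g'): window [2,4] length 3
  Position 5 ('h'): window [2,5] length 4
  Position 6 ('f'): window [2,6] length 5 -- new best
  Position 7 ('e'): repeat (last at 2), move window start to 3
  Position 7 ('e'): window [3,7] length 5
Longest substring with no repeats: "ecghf" with length 5

5


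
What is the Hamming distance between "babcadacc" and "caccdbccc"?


Comparing "babcadacc" and "caccdbccc" position by position:
  Position 0: 'b' vs 'c' => differ
  Position 1: 'a' vs 'a' => same
  Position 2: 'b' vs 'c' => differ
  Position 3: 'c' vs 'c' => same
  Position 4: 'a' vs 'd' => differ
  Position 5: 'd' vs 'b' => differ
  Position 6: 'a' vs 'c' => differ
  Position 7: 'c' vs 'c' => same
  Position 8: 'c' vs 'c' => same
Total differences (Hamming distance): 5

5


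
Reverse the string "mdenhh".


Input: mdenhh
Reading characters right to left:
  Position 5: 'h'
  Position 4: 'h'
  Position 3: 'n'
  Position 2: 'e'
  Position 1: 'd'
  Position 0: 'm'
Reversed: hhnedm

hhnedm


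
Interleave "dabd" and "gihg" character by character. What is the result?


Interleaving "dabd" and "gihg":
  Position 0: 'd' from first, 'g' from second => "dg"
  Position 1: 'a' from first, 'i' from second => "ai"
  Position 2: 'b' from first, 'h' from second => "bh"
  Position 3: 'd' from first, 'g' from second => "dg"
Result: dgaibhdg

dgaibhdg


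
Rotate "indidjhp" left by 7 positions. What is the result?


Input: "indidjhp", rotate left by 7
First 7 characters: "indidjh"
Remaining characters: "p"
Concatenate remaining + first: "p" + "indidjh" = "pindidjh"

pindidjh


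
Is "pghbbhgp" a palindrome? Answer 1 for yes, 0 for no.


Input: pghbbhgp
Reversed: pghbbhgp
  Compare pos 0 ('p') with pos 7 ('p'): match
  Compare pos 1 ('g') with pos 6 ('g'): match
  Compare pos 2 ('h') with pos 5 ('h'): match
  Compare pos 3 ('b') with pos 4 ('b'): match
Result: palindrome

1


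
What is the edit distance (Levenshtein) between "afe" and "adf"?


Computing edit distance: "afe" -> "adf"
DP table:
           a    d    f
      0    1    2    3
  a   1    0    1    2
  f   2    1    1    1
  e   3    2    2    2
Edit distance = dp[3][3] = 2

2


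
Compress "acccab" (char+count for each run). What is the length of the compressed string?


Input: acccab
Runs:
  'a' x 1 => "a1"
  'c' x 3 => "c3"
  'a' x 1 => "a1"
  'b' x 1 => "b1"
Compressed: "a1c3a1b1"
Compressed length: 8

8


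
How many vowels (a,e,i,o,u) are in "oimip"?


Input: oimip
Checking each character:
  'o' at position 0: vowel (running total: 1)
  'i' at position 1: vowel (running total: 2)
  'm' at position 2: consonant
  'i' at position 3: vowel (running total: 3)
  'p' at position 4: consonant
Total vowels: 3

3


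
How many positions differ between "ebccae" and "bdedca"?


Comparing "ebccae" and "bdedca" position by position:
  Position 0: 'e' vs 'b' => DIFFER
  Position 1: 'b' vs 'd' => DIFFER
  Position 2: 'c' vs 'e' => DIFFER
  Position 3: 'c' vs 'd' => DIFFER
  Position 4: 'a' vs 'c' => DIFFER
  Position 5: 'e' vs 'a' => DIFFER
Positions that differ: 6

6


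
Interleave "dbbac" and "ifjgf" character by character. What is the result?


Interleaving "dbbac" and "ifjgf":
  Position 0: 'd' from first, 'i' from second => "di"
  Position 1: 'b' from first, 'f' from second => "bf"
  Position 2: 'b' from first, 'j' from second => "bj"
  Position 3: 'a' from first, 'g' from second => "ag"
  Position 4: 'c' from first, 'f' from second => "cf"
Result: dibfbjagcf

dibfbjagcf


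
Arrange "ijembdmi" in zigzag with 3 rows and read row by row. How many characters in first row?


Zigzag "ijembdmi" into 3 rows:
Placing characters:
  'i' => row 0
  'j' => row 1
  'e' => row 2
  'm' => row 1
  'b' => row 0
  'd' => row 1
  'm' => row 2
  'i' => row 1
Rows:
  Row 0: "ib"
  Row 1: "jmdi"
  Row 2: "em"
First row length: 2

2


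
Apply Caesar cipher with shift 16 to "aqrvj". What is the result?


Caesar cipher: shift "aqrvj" by 16
  'a' (pos 0) + 16 = pos 16 = 'q'
  'q' (pos 16) + 16 = pos 6 = 'g'
  'r' (pos 17) + 16 = pos 7 = 'h'
  'v' (pos 21) + 16 = pos 11 = 'l'
  'j' (pos 9) + 16 = pos 25 = 'z'
Result: qghlz

qghlz


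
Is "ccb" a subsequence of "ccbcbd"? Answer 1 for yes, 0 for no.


Check if "ccb" is a subsequence of "ccbcbd"
Greedy scan:
  Position 0 ('c'): matches sub[0] = 'c'
  Position 1 ('c'): matches sub[1] = 'c'
  Position 2 ('b'): matches sub[2] = 'b'
  Position 3 ('c'): no match needed
  Position 4 ('b'): no match needed
  Position 5 ('d'): no match needed
All 3 characters matched => is a subsequence

1


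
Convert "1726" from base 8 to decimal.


Input: "1726" in base 8
Positional expansion:
  Digit '1' (value 1) x 8^3 = 512
  Digit '7' (value 7) x 8^2 = 448
  Digit '2' (value 2) x 8^1 = 16
  Digit '6' (value 6) x 8^0 = 6
Sum = 982

982


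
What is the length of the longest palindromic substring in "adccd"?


Input: "adccd"
Checking substrings for palindromes:
  [1:5] "dccd" (len 4) => palindrome
  [2:4] "cc" (len 2) => palindrome
Longest palindromic substring: "dccd" with length 4

4


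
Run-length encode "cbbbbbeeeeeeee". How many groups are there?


Input: cbbbbbeeeeeeee
Scanning for consecutive runs:
  Group 1: 'c' x 1 (positions 0-0)
  Group 2: 'b' x 5 (positions 1-5)
  Group 3: 'e' x 8 (positions 6-13)
Total groups: 3

3


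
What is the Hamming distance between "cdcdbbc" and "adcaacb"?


Comparing "cdcdbbc" and "adcaacb" position by position:
  Position 0: 'c' vs 'a' => differ
  Position 1: 'd' vs 'd' => same
  Position 2: 'c' vs 'c' => same
  Position 3: 'd' vs 'a' => differ
  Position 4: 'b' vs 'a' => differ
  Position 5: 'b' vs 'c' => differ
  Position 6: 'c' vs 'b' => differ
Total differences (Hamming distance): 5

5


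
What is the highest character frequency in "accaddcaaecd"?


Input: accaddcaaecd
Character counts:
  'a': 4
  'c': 4
  'd': 3
  'e': 1
Maximum frequency: 4

4


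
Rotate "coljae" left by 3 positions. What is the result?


Input: "coljae", rotate left by 3
First 3 characters: "col"
Remaining characters: "jae"
Concatenate remaining + first: "jae" + "col" = "jaecol"

jaecol


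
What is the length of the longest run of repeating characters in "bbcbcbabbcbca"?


Input: "bbcbcbabbcbca"
Scanning for longest run:
  Position 1 ('b'): continues run of 'b', length=2
  Position 2 ('c'): new char, reset run to 1
  Position 3 ('b'): new char, reset run to 1
  Position 4 ('c'): new char, reset run to 1
  Position 5 ('b'): new char, reset run to 1
  Position 6 ('a'): new char, reset run to 1
  Position 7 ('b'): new char, reset run to 1
  Position 8 ('b'): continues run of 'b', length=2
  Position 9 ('c'): new char, reset run to 1
  Position 10 ('b'): new char, reset run to 1
  Position 11 ('c'): new char, reset run to 1
  Position 12 ('a'): new char, reset run to 1
Longest run: 'b' with length 2

2


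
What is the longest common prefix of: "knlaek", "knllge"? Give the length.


Words: knlaek, knllge
  Position 0: all 'k' => match
  Position 1: all 'n' => match
  Position 2: all 'l' => match
  Position 3: ('a', 'l') => mismatch, stop
LCP = "knl" (length 3)

3


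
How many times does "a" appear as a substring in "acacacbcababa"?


Searching for "a" in "acacacbcababa"
Scanning each position:
  Position 0: "a" => MATCH
  Position 1: "c" => no
  Position 2: "a" => MATCH
  Position 3: "c" => no
  Position 4: "a" => MATCH
  Position 5: "c" => no
  Position 6: "b" => no
  Position 7: "c" => no
  Position 8: "a" => MATCH
  Position 9: "b" => no
  Position 10: "a" => MATCH
  Position 11: "b" => no
  Position 12: "a" => MATCH
Total occurrences: 6

6
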